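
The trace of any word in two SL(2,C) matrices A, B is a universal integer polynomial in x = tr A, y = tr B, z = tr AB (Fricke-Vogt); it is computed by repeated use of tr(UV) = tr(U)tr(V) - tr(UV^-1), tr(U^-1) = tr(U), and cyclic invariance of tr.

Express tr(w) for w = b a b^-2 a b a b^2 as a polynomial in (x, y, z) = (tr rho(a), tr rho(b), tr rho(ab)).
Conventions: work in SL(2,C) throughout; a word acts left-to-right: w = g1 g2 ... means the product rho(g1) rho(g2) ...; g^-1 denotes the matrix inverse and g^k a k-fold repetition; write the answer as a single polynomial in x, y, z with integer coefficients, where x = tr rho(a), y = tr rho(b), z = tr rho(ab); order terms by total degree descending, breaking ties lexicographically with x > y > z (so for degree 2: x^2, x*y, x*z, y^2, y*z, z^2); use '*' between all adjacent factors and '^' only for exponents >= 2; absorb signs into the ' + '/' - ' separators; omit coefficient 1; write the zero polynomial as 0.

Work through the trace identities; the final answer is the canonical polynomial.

x*y^4*z^2 - x^2*y^3*z - y^5*z - y^3*z^3 - x*y^2*z^2 + x^2*y*z + 5*y^3*z + y*z^3 + x*z^2 - 5*y*z - x

tr(a b a b) = tr(a b) * tr(a b) - tr(1) = z^2 - 2
tr(a b a) = tr(a) * tr(b a) - tr(b) = x*z - y
tr(b a b^2 a) = tr(b) * tr(a b a b) - tr(a b a) = y*z^2 - x*z - y
tr(b a b) = tr(b) * tr(a b) - tr(a) = y*z - x
tr(b a b^2) = tr(b) * tr(b a b) - tr(b a) = y^2*z - x*y - z
tr(b a^2 b a b) = tr(a) * tr(b a b^2 a) - tr(b a b^2) = x*y*z^2 - x^2*z - y^2*z + z
tr(b a^2 b a) = tr(a) * tr(b a b a) - tr(b a b) = x*z^2 - y*z - x
tr(a b a b^3 a) = tr(b) * tr(b a^2 b a b) - tr(b a^2 b a) = x*y^2*z^2 - x^2*y*z - y^3*z - x*z^2 + 2*y*z + x
tr(a b a b a b) = tr(a b a b) * tr(a b) - tr(b a) = z^3 - 3*z
tr(a b a b a b^2) = tr(b) * tr(a b a b a b) - tr(a b a b a) = y*z^3 - x*z^2 - 2*y*z + x
tr(a b a b^3 a b) = tr(b) * tr(a b a b a b^2) - tr(a b a b a b) = y^2*z^3 - x*y*z^2 - 2*y^2*z - z^3 + x*y + 3*z
tr(a b a b^3 a b^-1) = tr(a b a b^3 a) * tr(b) - tr(a b a b^3 a b) = x*y^3*z^2 - x^2*y^2*z - y^4*z - y^2*z^3 + 4*y^2*z + z^3 - 3*z
tr(b a b^-2 a b a b^2) = tr(a b a b^3 a b^-1) * tr(b) - tr(a b a b^3 a) = x*y^4*z^2 - x^2*y^3*z - y^5*z - y^3*z^3 - x*y^2*z^2 + x^2*y*z + 5*y^3*z + y*z^3 + x*z^2 - 5*y*z - x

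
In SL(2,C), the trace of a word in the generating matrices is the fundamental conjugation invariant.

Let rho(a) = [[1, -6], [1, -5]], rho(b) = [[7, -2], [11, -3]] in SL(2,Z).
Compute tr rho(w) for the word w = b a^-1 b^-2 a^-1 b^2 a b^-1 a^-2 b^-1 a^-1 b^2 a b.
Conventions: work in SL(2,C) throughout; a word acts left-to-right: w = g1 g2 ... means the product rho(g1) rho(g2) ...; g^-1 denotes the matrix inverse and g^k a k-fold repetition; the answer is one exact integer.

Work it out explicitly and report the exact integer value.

4111019913596

rho(b) = [[7, -2], [11, -3]]
... * rho(a^-1) = [[-5, 6], [-1, 1]]  ->  [[-33, 40], [-52, 63]]
... * rho(b^-1) = [[-3, 2], [-11, 7]]  ->  [[-341, 214], [-537, 337]]
... * rho(b^-1) = [[-3, 2], [-11, 7]]  ->  [[-1331, 816], [-2096, 1285]]
... * rho(a^-1) = [[-5, 6], [-1, 1]]  ->  [[5839, -7170], [9195, -11291]]
... * rho(b) = [[7, -2], [11, -3]]  ->  [[-37997, 9832], [-59836, 15483]]
... * rho(b) = [[7, -2], [11, -3]]  ->  [[-157827, 46498], [-248539, 73223]]
... * rho(a) = [[1, -6], [1, -5]]  ->  [[-111329, 714472], [-175316, 1125119]]
... * rho(b^-1) = [[-3, 2], [-11, 7]]  ->  [[-7525205, 4778646], [-11850361, 7525201]]
... * rho(a^-1) = [[-5, 6], [-1, 1]]  ->  [[32847379, -40372584], [51726604, -63576965]]
... * rho(a^-1) = [[-5, 6], [-1, 1]]  ->  [[-123864311, 156711690], [-195056055, 246782659]]
... * rho(b^-1) = [[-3, 2], [-11, 7]]  ->  [[-1352235657, 849253208], [-2129441084, 1337366503]]
... * rho(a^-1) = [[-5, 6], [-1, 1]]  ->  [[5911925077, -7264160734], [9309838917, -11439280001]]
... * rho(b) = [[7, -2], [11, -3]]  ->  [[-38522292535, 9968632048], [-60663207592, 15698162169]]
... * rho(b) = [[7, -2], [11, -3]]  ->  [[-160001095217, 47138688926], [-251962669285, 74231928677]]
... * rho(a) = [[1, -6], [1, -5]]  ->  [[-112862406291, 724313126672], [-177730740608, 1140616372325]]
... * rho(b) = [[7, -2], [11, -3]]  ->  [[7177407549355, -1947214567434], [11302664911319, -3066387635759]]
tr = 7177407549355 + -3066387635759 = 4111019913596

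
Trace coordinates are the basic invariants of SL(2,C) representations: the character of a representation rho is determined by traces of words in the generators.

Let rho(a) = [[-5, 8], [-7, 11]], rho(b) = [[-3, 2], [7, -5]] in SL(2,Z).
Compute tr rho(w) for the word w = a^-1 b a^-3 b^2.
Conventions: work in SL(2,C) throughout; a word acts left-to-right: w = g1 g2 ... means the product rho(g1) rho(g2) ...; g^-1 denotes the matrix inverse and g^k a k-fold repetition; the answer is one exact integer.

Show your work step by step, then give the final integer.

-670608

rho(a^-1) = [[11, -8], [7, -5]]
... * rho(b) = [[-3, 2], [7, -5]]  ->  [[-89, 62], [-56, 39]]
... * rho(a^-1) = [[11, -8], [7, -5]]  ->  [[-545, 402], [-343, 253]]
... * rho(a^-1) = [[11, -8], [7, -5]]  ->  [[-3181, 2350], [-2002, 1479]]
... * rho(a^-1) = [[11, -8], [7, -5]]  ->  [[-18541, 13698], [-11669, 8621]]
... * rho(b) = [[-3, 2], [7, -5]]  ->  [[151509, -105572], [95354, -66443]]
... * rho(b) = [[-3, 2], [7, -5]]  ->  [[-1193531, 830878], [-751163, 522923]]
tr = -1193531 + 522923 = -670608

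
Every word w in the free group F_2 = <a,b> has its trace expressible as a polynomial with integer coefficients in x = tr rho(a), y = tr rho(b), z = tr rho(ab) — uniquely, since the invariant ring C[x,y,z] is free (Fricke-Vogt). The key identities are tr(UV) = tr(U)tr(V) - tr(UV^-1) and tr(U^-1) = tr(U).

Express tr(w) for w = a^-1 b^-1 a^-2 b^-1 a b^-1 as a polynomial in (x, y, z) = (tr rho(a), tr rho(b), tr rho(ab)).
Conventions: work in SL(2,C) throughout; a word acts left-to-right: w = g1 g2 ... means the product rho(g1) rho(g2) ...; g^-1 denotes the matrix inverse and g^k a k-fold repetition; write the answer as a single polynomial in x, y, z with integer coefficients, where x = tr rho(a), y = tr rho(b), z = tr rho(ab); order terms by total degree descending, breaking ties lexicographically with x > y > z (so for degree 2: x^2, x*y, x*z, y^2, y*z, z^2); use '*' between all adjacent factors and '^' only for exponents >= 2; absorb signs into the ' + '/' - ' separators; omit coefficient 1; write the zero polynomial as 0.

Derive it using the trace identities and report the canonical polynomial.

x^2*y*z^2 - x^3*z - x*y^2*z - x*z^3 + y*z^2 + 3*x*z - y

trace(b^-1) = trace(b) = y
trace(b^-1 a) = trace(a) * trace(b) - trace(a b) = x*y - z
use: trace(a^-1 b^-1) = trace(b^-1) * trace(a) - trace(b^-1 a) = z
trace(b^-1 a^-1 b^-1) = trace(a^-1 b^-1) * trace(b) - trace(a^-1) = y*z - x
apply: trace(b a b a) = trace(b a) * trace(b a) - trace(1) = z^2 - 2
use: trace(b a b a^-1) = trace(b a b) * trace(a) - trace(b a b a) = x*y*z - x^2 - z^2 + 2
use: trace(a b a^-2 b) = trace(b a b a^-1) * trace(a) - trace(b a b) = x^2*y*z - x^3 - x*z^2 - y*z + 3*x
trace(a^-1 b^-1 a b a^-1) = trace(a b a^-2) * trace(b) - trace(a b a^-2 b) = -x^2*y*z + x^3 + x*y^2 + x*z^2 - 3*x
trace(b^2) = trace(b) * trace(b) - trace(1) = y^2 - 2
trace(b a b^2) = trace(b) * trace(a b^2) - trace(a b) = y^2*z - x*y - z
trace(a b a) = trace(a) * trace(b a) - trace(b) = x*z - y
use: trace(b a b^2 a) = trace(b) * trace(a b a b) - trace(a b a) = y*z^2 - x*z - y
trace(a b^2 a^-1 b) = trace(b a b^2) * trace(a) - trace(b a b^2 a) = x*y^2*z - x^2*y - y*z^2 + y
trace(b a^-1 b^-1 a b) = trace(a b^2 a^-1) * trace(b) - trace(a b^2 a^-1 b) = -x*y^2*z + x^2*y + y^3 + y*z^2 - 3*y
apply: trace(b a b a b a) = trace(b a) * trace(b a b a) - trace(b^-1 a^-1) = z^3 - 3*z
trace(a b a b a^-1 b) = trace(b a b a b) * trace(a) - trace(b a b a b a) = x*y*z^2 - x^2*z - z^3 - x*y + 3*z
trace(b a^-1 b^-1 a b a) = trace(a b a b a^-1) * trace(b) - trace(a b a b a^-1 b) = -x*y*z^2 + x^2*z + y^2*z + z^3 - 3*z
apply: trace(a^-1 b^-1 a b a^-1 b) = trace(b a^-1 b^-1 a b) * trace(a) - trace(b a^-1 b^-1 a b a) = -x^2*y^2*z + x^3*y + x*y^3 + 2*x*y*z^2 - x^2*z - y^2*z - z^3 - 3*x*y + 3*z
use: trace(a^-1 b^-1 a^-1 b^-1 a b) = trace(a^-1 b^-1 a b a^-1) * trace(b) - trace(a^-1 b^-1 a b a^-1 b) = -x*y*z^2 + x^2*z + y^2*z + z^3 - 3*z
apply: trace(b^-1 a b^-1 a^-1 b^-1 a^-1) = trace(a^-1 b^-1 a^-1 b^-1 a) * trace(b) - trace(a^-1 b^-1 a^-1 b^-1 a b) = x*y*z^2 - x^2*z - z^3 - x*y + 3*z
trace(b^-1 a b^-1) = trace(a b^-1) * trace(b) - trace(a) = x*y^2 - y*z - x
apply: trace(b^-2 a b^-1) = trace(b^-1 a b^-1) * trace(b) - trace(b^-1 a) = x*y^3 - y^2*z - 2*x*y + z
use: trace(a^2) = trace(a) * trace(a) - trace(1) = x^2 - 2
use: trace(a b^-1 a) = trace(a^2) * trace(b) - trace(a^2 b) = x^2*y - x*z - y
trace(a b^-1 a b) = trace(a b a) * trace(b) - trace(a b a b) = x*y*z - y^2 - z^2 + 2
apply: trace(b^-1 a b^-1 a) = trace(a b^-1 a) * trace(b) - trace(a b^-1 a b) = x^2*y^2 - 2*x*y*z + z^2 - 2
use: trace(b^-2 a b^-1 a) = trace(b^-1 a b^-1 a) * trace(b) - trace(b^-1 a b^-1 a b) = x^2*y^3 - 2*x*y^2*z - x^2*y + y*z^2 + x*z - y
use: trace(b^-1 a b^-1 a^-1 b^-1) = trace(b^-2 a b^-1) * trace(a) - trace(b^-2 a b^-1 a) = x*y^2*z - x^2*y - y*z^2 + y
apply: trace(a^-1 b^-1 a^-2 b^-1 a b^-1) = trace(b^-1 a b^-1 a^-1 b^-1 a^-1) * trace(a) - trace(b^-1 a b^-1 a^-1 b^-1) = x^2*y*z^2 - x^3*z - x*y^2*z - x*z^3 + y*z^2 + 3*x*z - y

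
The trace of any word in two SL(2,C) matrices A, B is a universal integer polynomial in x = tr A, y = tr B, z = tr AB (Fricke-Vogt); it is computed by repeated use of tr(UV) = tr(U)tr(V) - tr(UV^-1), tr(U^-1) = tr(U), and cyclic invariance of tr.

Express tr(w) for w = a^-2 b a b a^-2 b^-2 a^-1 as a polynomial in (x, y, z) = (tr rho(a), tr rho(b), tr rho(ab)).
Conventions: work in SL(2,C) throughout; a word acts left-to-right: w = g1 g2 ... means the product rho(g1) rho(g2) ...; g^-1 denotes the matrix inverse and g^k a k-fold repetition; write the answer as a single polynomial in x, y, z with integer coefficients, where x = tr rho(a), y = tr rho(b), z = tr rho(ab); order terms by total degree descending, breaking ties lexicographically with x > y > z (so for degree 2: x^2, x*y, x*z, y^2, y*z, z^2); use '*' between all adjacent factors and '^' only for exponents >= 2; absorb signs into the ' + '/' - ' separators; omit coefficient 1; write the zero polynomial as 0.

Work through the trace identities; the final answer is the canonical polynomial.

x^4*y^2*z^2 - 2*x^5*y*z - x^3*y^3*z - x^3*y*z^3 + x^6 + x^4*y^2 + x^4*z^2 - x^2*y^2*z^2 + 8*x^3*y*z + x*y^3*z + x*y*z^3 - 6*x^4 - 3*x^2*y^2 - 3*x^2*z^2 - 5*x*y*z + 9*x^2 + y^2 + z^2 - 2

trace(b a b) = trace(b) trace(a b) - trace(a) = y*z - x
next, trace(b a b a) = trace(b a) trace(b a) - trace(1) = z^2 - 2
trace(b a b a^-1) = trace(b a b) trace(a) - trace(b a b a) = x*y*z - x^2 - z^2 + 2
trace(a^-1 b a b a^-1) = trace(b a b a^-1) trace(a) - trace(b a b) = x^2*y*z - x^3 - x*z^2 - y*z + 3*x
trace(b^2 a b) = trace(b) trace(a b^2) - trace(a b) = y^2*z - x*y - z
and trace(a b a) = trace(a) trace(b a) - trace(b) = x*z - y
trace(b^2 a b a) = trace(b) trace(a b a b) - trace(a b a) = y*z^2 - x*z - y
and trace(b a b a^-1 b) = trace(b^2 a b) trace(a) - trace(b^2 a b a) = x*y^2*z - x^2*y - y*z^2 + y
trace(b a b a b a) = trace(a b) trace(a b a b) - trace(a^-1 b^-1) = z^3 - 3*z
trace(b a b a^-1 b a) = trace(b a b a b) trace(a) - trace(b a b a b a) = x*y*z^2 - x^2*z - z^3 - x*y + 3*z
trace(a^-1 b a b a^-1 b) = trace(b a b a^-1 b) trace(a) - trace(b a b a^-1 b a) = x^2*y^2*z - x^3*y - 2*x*y*z^2 + x^2*z + z^3 + 2*x*y - 3*z
trace(a^-1 b a b a^-1 b^-1) = trace(a^-1 b a b a^-1) trace(b) - trace(a^-1 b a b a^-1 b) = x*y*z^2 - x^2*z - y^2*z - z^3 + x*y + 3*z
and trace(a^-1 b^-1 a^-2 b a b) = trace(a^-1 b a b a^-1 b^-1) trace(a) - trace(a^-1 b a b a^-1 b^-1 a) = x^2*y*z^2 - x^3*z - x*y^2*z - x*z^3 + x^2*y + 3*x*z - y
and trace(a^-1 b) = trace(b) trace(a) - trace(b a) = x*y - z
and trace(a^-2 b a b a^-2 b^-1) = trace(a^-1 b^-1 a^-2 b a b) trace(a) - trace(a^-1 b^-1 a^-2 b a b a) = x^3*y*z^2 - x^4*z - x^2*y^2*z - x^2*z^3 + x^3*y + 3*x^2*z - 2*x*y + z
and trace(b a b a^-3) = trace(b a b a^-2) trace(a) - trace(b a b a^-1) = x^3*y*z - x^4 - x^2*z^2 - 2*x*y*z + 4*x^2 + z^2 - 2
next, trace(a^-2 b a b a^-2) = trace(b a b a^-3) trace(a) - trace(b a b a^-2) = x^4*y*z - x^5 - x^3*z^2 - 3*x^2*y*z + 5*x^3 + 2*x*z^2 + y*z - 5*x
trace(a^-1 b a b a^-2 b^-2 a^-1) = trace(a^-2 b a b a^-2 b^-1) trace(b) - trace(a^-2 b a b a^-2) = x^3*y^2*z^2 - 2*x^4*y*z - x^2*y^3*z - x^2*y*z^3 + x^5 + x^3*y^2 + x^3*z^2 + 6*x^2*y*z - 5*x^3 - 2*x*y^2 - 2*x*z^2 + 5*x
next, trace(a^-1 b a b a^-2 b^-1) = trace(a^-1 b^-1 a^-1 b a b) trace(a) - trace(a^-1 b^-1 a^-1 b a b a) = x^2*y*z^2 - x^3*z - x*y^2*z - x*z^3 + x^2*y + 3*x*z - y
trace(a^-1 b a b a^-2 b^-2) = trace(a^-1 b a b a^-2 b^-1) trace(b) - trace(a^-1 b a b a^-2) = x^2*y^2*z^2 - 2*x^3*y*z - x*y^3*z - x*y*z^3 + x^4 + x^2*y^2 + x^2*z^2 + 5*x*y*z - 4*x^2 - y^2 - z^2 + 2
trace(a^-2 b a b a^-2 b^-2 a^-1) = trace(a^-1 b a b a^-2 b^-2 a^-1) trace(a) - trace(a^-1 b a b a^-2 b^-2) = x^4*y^2*z^2 - 2*x^5*y*z - x^3*y^3*z - x^3*y*z^3 + x^6 + x^4*y^2 + x^4*z^2 - x^2*y^2*z^2 + 8*x^3*y*z + x*y^3*z + x*y*z^3 - 6*x^4 - 3*x^2*y^2 - 3*x^2*z^2 - 5*x*y*z + 9*x^2 + y^2 + z^2 - 2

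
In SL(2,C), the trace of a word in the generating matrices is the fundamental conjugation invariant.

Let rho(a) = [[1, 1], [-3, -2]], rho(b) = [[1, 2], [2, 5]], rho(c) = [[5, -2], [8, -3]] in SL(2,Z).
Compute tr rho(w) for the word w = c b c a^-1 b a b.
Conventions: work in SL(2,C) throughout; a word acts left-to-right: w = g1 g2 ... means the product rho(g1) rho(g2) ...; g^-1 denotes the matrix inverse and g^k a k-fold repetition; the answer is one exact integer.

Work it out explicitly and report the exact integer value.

rho(c) = [[5, -2], [8, -3]]
... * rho(b) = [[1, 2], [2, 5]]  ->  [[1, 0], [2, 1]]
... * rho(c) = [[5, -2], [8, -3]]  ->  [[5, -2], [18, -7]]
... * rho(a^-1) = [[-2, -1], [3, 1]]  ->  [[-16, -7], [-57, -25]]
... * rho(b) = [[1, 2], [2, 5]]  ->  [[-30, -67], [-107, -239]]
... * rho(a) = [[1, 1], [-3, -2]]  ->  [[171, 104], [610, 371]]
... * rho(b) = [[1, 2], [2, 5]]  ->  [[379, 862], [1352, 3075]]
tr = 379 + 3075 = 3454

3454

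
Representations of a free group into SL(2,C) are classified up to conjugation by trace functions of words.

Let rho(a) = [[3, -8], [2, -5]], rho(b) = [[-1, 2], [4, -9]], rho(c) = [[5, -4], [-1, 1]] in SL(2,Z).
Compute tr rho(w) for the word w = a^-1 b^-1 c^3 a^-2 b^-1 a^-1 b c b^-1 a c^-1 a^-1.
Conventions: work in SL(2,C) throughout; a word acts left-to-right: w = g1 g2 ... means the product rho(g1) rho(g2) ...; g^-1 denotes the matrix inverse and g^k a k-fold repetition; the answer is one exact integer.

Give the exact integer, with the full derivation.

rho(a^-1) = [[-5, 8], [-2, 3]]
... * rho(b^-1) = [[-9, -2], [-4, -1]]  ->  [[13, 2], [6, 1]]
... * rho(c) = [[5, -4], [-1, 1]]  ->  [[63, -50], [29, -23]]
... * rho(c) = [[5, -4], [-1, 1]]  ->  [[365, -302], [168, -139]]
... * rho(c) = [[5, -4], [-1, 1]]  ->  [[2127, -1762], [979, -811]]
... * rho(a^-1) = [[-5, 8], [-2, 3]]  ->  [[-7111, 11730], [-3273, 5399]]
... * rho(a^-1) = [[-5, 8], [-2, 3]]  ->  [[12095, -21698], [5567, -9987]]
... * rho(b^-1) = [[-9, -2], [-4, -1]]  ->  [[-22063, -2492], [-10155, -1147]]
... * rho(a^-1) = [[-5, 8], [-2, 3]]  ->  [[115299, -183980], [53069, -84681]]
... * rho(b) = [[-1, 2], [4, -9]]  ->  [[-851219, 1886418], [-391793, 868267]]
... * rho(c) = [[5, -4], [-1, 1]]  ->  [[-6142513, 5291294], [-2827232, 2435439]]
... * rho(b^-1) = [[-9, -2], [-4, -1]]  ->  [[34117441, 6993732], [15703332, 3219025]]
... * rho(a) = [[3, -8], [2, -5]]  ->  [[116339787, -307908188], [53548046, -141721781]]
... * rho(c^-1) = [[1, 4], [1, 5]]  ->  [[-191568401, -1074181792], [-88173735, -494416721]]
... * rho(a^-1) = [[-5, 8], [-2, 3]]  ->  [[3106205589, -4755092584], [1429702117, -2188640043]]
tr = 3106205589 + -2188640043 = 917565546

917565546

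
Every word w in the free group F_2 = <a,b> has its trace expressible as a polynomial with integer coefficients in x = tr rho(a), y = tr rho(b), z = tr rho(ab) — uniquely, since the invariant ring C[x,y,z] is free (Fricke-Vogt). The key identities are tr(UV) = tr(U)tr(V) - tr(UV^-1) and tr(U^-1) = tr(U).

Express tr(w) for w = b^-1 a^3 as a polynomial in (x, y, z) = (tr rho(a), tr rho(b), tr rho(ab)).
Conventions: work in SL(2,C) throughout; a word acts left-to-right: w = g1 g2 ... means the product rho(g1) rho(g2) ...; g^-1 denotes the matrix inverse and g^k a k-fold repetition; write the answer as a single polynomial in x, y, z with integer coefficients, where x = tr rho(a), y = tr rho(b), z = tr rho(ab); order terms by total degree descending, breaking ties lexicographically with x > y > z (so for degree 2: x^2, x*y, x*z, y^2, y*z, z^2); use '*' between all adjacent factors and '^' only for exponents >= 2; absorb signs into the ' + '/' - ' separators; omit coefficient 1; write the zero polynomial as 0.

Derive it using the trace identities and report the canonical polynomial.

trace(a^2) = trace(a) trace(a) - trace(1) = x^2 - 2
trace(a^3) = trace(a) trace(a^2) - trace(a) = x^3 - 3*x
trace(a b a) = trace(a) trace(b a) - trace(b) = x*z - y
trace(a^3 b) = trace(a) trace(a b a) - trace(a b) = x^2*z - x*y - z
trace(b^-1 a^3) = trace(a^3) trace(b) - trace(a^3 b) = x^3*y - x^2*z - 2*x*y + z

x^3*y - x^2*z - 2*x*y + z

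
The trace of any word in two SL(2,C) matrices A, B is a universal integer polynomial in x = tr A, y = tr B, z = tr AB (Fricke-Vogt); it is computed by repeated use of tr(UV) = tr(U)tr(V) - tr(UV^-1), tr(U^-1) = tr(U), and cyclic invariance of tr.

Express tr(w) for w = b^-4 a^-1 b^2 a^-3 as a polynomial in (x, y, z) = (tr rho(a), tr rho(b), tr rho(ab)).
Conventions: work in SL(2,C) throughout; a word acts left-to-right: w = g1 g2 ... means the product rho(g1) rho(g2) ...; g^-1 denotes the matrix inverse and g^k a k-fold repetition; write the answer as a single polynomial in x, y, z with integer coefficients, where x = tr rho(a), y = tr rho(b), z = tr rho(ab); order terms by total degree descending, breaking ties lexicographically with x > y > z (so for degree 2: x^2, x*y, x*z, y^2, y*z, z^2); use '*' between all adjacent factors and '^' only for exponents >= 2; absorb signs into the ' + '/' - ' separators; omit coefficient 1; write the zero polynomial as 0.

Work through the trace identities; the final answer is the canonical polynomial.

tr(a^-1) = tr(a) = x
tr(a^2 b) = tr(a) tr(b a) - tr(b)   [square of a] = x*z - y
tr(a^2) = tr(a) tr(a) - tr(1)   [square of a] = x^2 - 2
tr(a b^2 a) = tr(b) tr(a^2 b) - tr(a^2)   [square of b] = x*y*z - x^2 - y^2 + 2
tr(a b a b) = tr(b a) tr(b a) - tr(1)   [split at a repeated b] = z^2 - 2
tr(a b^2 a b) = tr(b) tr(a b a b) - tr(a b a)   [square of b] = y*z^2 - x*z - y
tr(b^-1 a b^2 a) = tr(a b^2 a) tr(b) - tr(a b^2 a b)   [inverse elimination on b] = x*y^2*z - x^2*y - y^3 - y*z^2 + x*z + 3*y
tr(b^2 a b^-2 a) = tr(b^-1 a b^2 a) tr(b) - tr(b^-1 a b^2 a b)   [inverse elimination on b] = x*y^3*z - x^2*y^2 - y^4 - y^2*z^2 + x^2 + 4*y^2 - 2
tr(b^-2 a^-1 b^2 a) = tr(b^2 a b^-2) tr(a) - tr(b^2 a b^-2 a)   [inverse elimination on a] = -x*y^3*z + x^2*y^2 + y^4 + y^2*z^2 - 4*y^2 + 2
tr(b^-1 a^-1 b^2 a^-1 b^-1) = tr(b^-2 a^-1 b^2) tr(a) - tr(b^-2 a^-1 b^2 a)   [inverse elimination on a] = x*y^3*z - x^2*y^2 - y^4 - y^2*z^2 + x^2 + 4*y^2 - 2
tr(b^2) = tr(b) tr(b) - tr(1)   [square of b] = y^2 - 2
tr(b^2 a) = tr(b) tr(a b) - tr(a)   [square of b] = y*z - x
tr(a^-1 b^2) = tr(b^2) tr(a) - tr(b^2 a)   [inverse elimination on a] = x*y^2 - y*z - x
tr(a^-1 b^2 a^-1) = tr(a^-1 b^2) tr(a) - tr(a^-1 b^2 a)   [inverse elimination on a] = x^2*y^2 - x*y*z - x^2 - y^2 + 2
tr(b^3) = tr(b) tr(b^2) - tr(b)   [square of b] = y^3 - 3*y
tr(b^3 a) = tr(b) tr(a b^2) - tr(a b)   [square of b] = y^2*z - x*y - z
tr(b^2 a^-1 b) = tr(b^3) tr(a) - tr(b^3 a)   [inverse elimination on a] = x*y^3 - y^2*z - 2*x*y + z
tr(b^2 a^-1 b a) = tr(b a b^2) tr(a) - tr(b a b^2 a)   [inverse elimination on a] = x*y^2*z - x^2*y - y*z^2 + y
tr(a^-1 b^2 a^-1 b) = tr(b^2 a^-1 b) tr(a) - tr(b^2 a^-1 b a)   [inverse elimination on a] = x^2*y^3 - 2*x*y^2*z - x^2*y + y*z^2 + x*z - y
tr(b^-1 a^-1 b^2 a^-1) = tr(a^-1 b^2 a^-1) tr(b) - tr(a^-1 b^2 a^-1 b)   [inverse elimination on b] = x*y^2*z - y^3 - y*z^2 - x*z + 3*y
tr(b^-3 a^-1 b^2 a^-1) = tr(b^-1 a^-1 b^2 a^-1 b^-1) tr(b) - tr(b^-1 a^-1 b^2 a^-1)   [inverse elimination on b] = x*y^4*z - x^2*y^3 - y^5 - y^3*z^2 - x*y^2*z + x^2*y + 5*y^3 + y*z^2 + x*z - 5*y
tr(b^-4 a^-1 b^2 a^-1) = tr(b^-3 a^-1 b^2 a^-1) tr(b) - tr(b^-3 a^-1 b^2 a^-1 b)   [inverse elimination on b] = x*y^5*z - x^2*y^4 - y^6 - y^4*z^2 - 2*x*y^3*z + 2*x^2*y^2 + 6*y^4 + 2*y^2*z^2 + x*y*z - x^2 - 9*y^2 + 2
tr(a^-1 b^-4 a^-1 b^2 a^-1) = tr(b^-4 a^-1 b^2 a^-1) tr(a) - tr(b^-4 a^-1 b^2)   [inverse elimination on a] = x^2*y^5*z - x^3*y^4 - x*y^6 - x*y^4*z^2 - 2*x^2*y^3*z + 2*x^3*y^2 + 6*x*y^4 + 2*x*y^2*z^2 + x^2*y*z - x^3 - 9*x*y^2 - y*z + 3*x
tr(b^-4 a^-1 b^2 a^-3) = tr(a^-1 b^-4 a^-1 b^2 a^-1) tr(a) - tr(a^-1 b^-4 a^-1 b^2)   [inverse elimination on a] = x^3*y^5*z - x^4*y^4 - x^2*y^6 - x^2*y^4*z^2 - 2*x^3*y^3*z - x*y^5*z + 2*x^4*y^2 + 7*x^2*y^4 + 2*x^2*y^2*z^2 + y^6 + y^4*z^2 + x^3*y*z + 2*x*y^3*z - x^4 - 11*x^2*y^2 - 6*y^4 - 2*y^2*z^2 - 2*x*y*z + 4*x^2 + 9*y^2 - 2

x^3*y^5*z - x^4*y^4 - x^2*y^6 - x^2*y^4*z^2 - 2*x^3*y^3*z - x*y^5*z + 2*x^4*y^2 + 7*x^2*y^4 + 2*x^2*y^2*z^2 + y^6 + y^4*z^2 + x^3*y*z + 2*x*y^3*z - x^4 - 11*x^2*y^2 - 6*y^4 - 2*y^2*z^2 - 2*x*y*z + 4*x^2 + 9*y^2 - 2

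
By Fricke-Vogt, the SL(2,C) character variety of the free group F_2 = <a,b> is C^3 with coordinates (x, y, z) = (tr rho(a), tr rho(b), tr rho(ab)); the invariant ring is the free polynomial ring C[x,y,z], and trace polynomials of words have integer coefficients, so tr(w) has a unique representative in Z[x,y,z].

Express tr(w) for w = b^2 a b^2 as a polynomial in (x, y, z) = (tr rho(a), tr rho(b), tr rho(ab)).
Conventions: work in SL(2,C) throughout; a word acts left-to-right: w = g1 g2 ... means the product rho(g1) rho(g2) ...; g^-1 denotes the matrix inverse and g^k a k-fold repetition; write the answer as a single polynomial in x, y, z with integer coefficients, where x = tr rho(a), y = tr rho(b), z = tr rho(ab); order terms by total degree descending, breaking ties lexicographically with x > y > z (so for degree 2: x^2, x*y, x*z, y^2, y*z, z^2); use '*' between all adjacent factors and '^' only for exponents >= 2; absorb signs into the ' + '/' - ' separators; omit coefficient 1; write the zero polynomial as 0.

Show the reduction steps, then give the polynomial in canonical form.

y^3*z - x*y^2 - 2*y*z + x

and trace(b a b) = trace(b)*trace(a b) - trace(a)  (reduce the b square) = y*z - x
next, trace(b^2 a b) = trace(b)*trace(b a b) - trace(b a)  (reduce the b square) = y^2*z - x*y - z
trace(b^2 a b^2) = trace(b)*trace(b^2 a b) - trace(b^2 a)  (reduce the b square) = y^3*z - x*y^2 - 2*y*z + x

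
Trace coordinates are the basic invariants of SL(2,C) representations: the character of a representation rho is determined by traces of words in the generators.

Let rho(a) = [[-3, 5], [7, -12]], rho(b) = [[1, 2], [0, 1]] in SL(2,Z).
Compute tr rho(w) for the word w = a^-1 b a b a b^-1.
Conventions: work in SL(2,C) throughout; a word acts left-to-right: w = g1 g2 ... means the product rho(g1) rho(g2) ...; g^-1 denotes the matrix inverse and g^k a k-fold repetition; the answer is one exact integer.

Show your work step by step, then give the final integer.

-197

rho(a^-1) = [[-12, -5], [-7, -3]]
... * rho(b) = [[1, 2], [0, 1]]  ->  [[-12, -29], [-7, -17]]
... * rho(a) = [[-3, 5], [7, -12]]  ->  [[-167, 288], [-98, 169]]
... * rho(b) = [[1, 2], [0, 1]]  ->  [[-167, -46], [-98, -27]]
... * rho(a) = [[-3, 5], [7, -12]]  ->  [[179, -283], [105, -166]]
... * rho(b^-1) = [[1, -2], [0, 1]]  ->  [[179, -641], [105, -376]]
tr = 179 + -376 = -197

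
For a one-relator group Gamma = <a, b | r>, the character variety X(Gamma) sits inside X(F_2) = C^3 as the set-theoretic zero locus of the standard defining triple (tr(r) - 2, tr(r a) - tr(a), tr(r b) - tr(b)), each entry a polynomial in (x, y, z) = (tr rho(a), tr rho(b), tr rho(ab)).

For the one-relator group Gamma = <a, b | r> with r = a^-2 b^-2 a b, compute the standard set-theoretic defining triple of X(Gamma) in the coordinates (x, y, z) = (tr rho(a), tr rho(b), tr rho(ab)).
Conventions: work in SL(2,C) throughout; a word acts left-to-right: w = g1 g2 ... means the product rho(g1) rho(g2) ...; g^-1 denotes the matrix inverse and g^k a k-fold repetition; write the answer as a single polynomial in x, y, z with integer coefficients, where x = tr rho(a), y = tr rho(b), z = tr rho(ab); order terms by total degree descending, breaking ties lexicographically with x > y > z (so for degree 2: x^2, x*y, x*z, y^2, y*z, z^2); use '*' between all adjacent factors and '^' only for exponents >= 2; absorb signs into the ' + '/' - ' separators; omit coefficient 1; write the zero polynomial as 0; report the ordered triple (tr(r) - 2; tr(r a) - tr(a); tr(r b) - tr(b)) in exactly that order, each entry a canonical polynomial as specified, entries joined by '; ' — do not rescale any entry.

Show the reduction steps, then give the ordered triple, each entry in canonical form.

-x^2*y^2*z + x^3*y + x*y^3 + x*y*z^2 - 4*x*y + z - 2; -x*y^2*z + x^2*y + y^3 + y*z^2 - x - 3*y; -x^2*y^3*z + x^3*y^2 + x*y^4 + x*y^2*z^2 - 4*x*y^2 + x - y

trace(b a b) = trace(b) trace(a b) - trace(a)   [square of b] = y*z - x
trace(b a b a) = trace(b a) trace(b a) - trace(1)   [split at a repeated b] = z^2 - 2
trace(a b a^-1 b) = trace(b a b) trace(a) - trace(b a b a)   [inverse elimination on a] = x*y*z - x^2 - z^2 + 2
trace(b^-1 a b a^-1) = trace(a b a^-1) trace(b) - trace(a b a^-1 b)   [inverse elimination on b] = -x*y*z + x^2 + y^2 + z^2 - 2
trace(a^-1 b^-2 a b) = trace(b^-1 a b a^-1) trace(b) - trace(b^-1 a b a^-1 b)   [inverse elimination on b] = -x*y^2*z + x^2*y + y^3 + y*z^2 - 3*y
trace(b^-1 a) = trace(a) trace(b) - trace(a b)   [inverse elimination on b] = x*y - z
trace(a^-2 b^-2 a b) = trace(a^-1 b^-2 a b) trace(a) - trace(a^-1 b^-2 a b a)   [inverse elimination on a] = -x^2*y^2*z + x^3*y + x*y^3 + x*y*z^2 - 4*x*y + z
trace(b^2) = trace(b) trace(b) - trace(1)  (reduce the b square) = y^2 - 2
trace(b a b^2) = trace(b) trace(a b^2) - trace(a b)  (reduce the b square) = y^2*z - x*y - z
trace(a b a) = trace(a) trace(b a) - trace(b)  (reduce the a square) = x*z - y
trace(b a b^2 a) = trace(b) trace(a b a b) - trace(a b a)  (reduce the b square) = y*z^2 - x*z - y
trace(a b^2 a^-1 b) = trace(b a b^2) trace(a) - trace(b a b^2 a)  (eliminate a^-1) = x*y^2*z - x^2*y - y*z^2 + y
trace(a^-1 b^-1 a b^2) = trace(a b^2 a^-1) trace(b) - trace(a b^2 a^-1 b)  (eliminate b^-1) = -x*y^2*z + x^2*y + y^3 + y*z^2 - 3*y
trace(b^-1 a b^2 a^-2) = trace(a^-1 b^-1 a b^2) trace(a) - trace(a^-1 b^-1 a b^2 a)  (eliminate a^-1) = -x^2*y^2*z + x^3*y + x*y^3 + x*y*z^2 - 3*x*y - z
trace(b^2 a^-1) = trace(b^2) trace(a) - trace(b^2 a)  (eliminate a^-1) = x*y^2 - y*z - x
trace(a^-2 b^-2 a b^2) = trace(b^-1 a b^2 a^-2) trace(b) - trace(b^-1 a b^2 a^-2 b)  (eliminate b^-1) = -x^2*y^3*z + x^3*y^2 + x*y^4 + x*y^2*z^2 - 4*x*y^2 + x
assemble the triple (trace(r) - 2; trace(r a) - x; trace(r b) - y)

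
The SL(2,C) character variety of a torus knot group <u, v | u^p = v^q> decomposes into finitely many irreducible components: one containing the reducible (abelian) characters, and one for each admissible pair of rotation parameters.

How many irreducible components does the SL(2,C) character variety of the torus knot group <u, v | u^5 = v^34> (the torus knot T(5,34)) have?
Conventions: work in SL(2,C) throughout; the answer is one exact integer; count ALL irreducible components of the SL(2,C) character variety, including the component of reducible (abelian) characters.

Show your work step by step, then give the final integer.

For T(5,34): irreducibility forces the central element u^5 = v^34 to one of +I, -I.
This locks tr(u) to 2*cos(pi*alpha/5), alpha in 1..4, and tr(v) to 2*cos(pi*beta/34), beta in 1..33, on each component of irreducible characters.
u^5 = (-1)^alpha I and v^34 = (-1)^beta I must agree, so alpha and beta have equal parity.
Counting: 2 odd alphas x 17 odd betas + 2 even alphas x 16 even betas = 34 + 32 = 66.
components with irreducible characters: 66; plus the single component of reducible (abelian) characters: total 67.

67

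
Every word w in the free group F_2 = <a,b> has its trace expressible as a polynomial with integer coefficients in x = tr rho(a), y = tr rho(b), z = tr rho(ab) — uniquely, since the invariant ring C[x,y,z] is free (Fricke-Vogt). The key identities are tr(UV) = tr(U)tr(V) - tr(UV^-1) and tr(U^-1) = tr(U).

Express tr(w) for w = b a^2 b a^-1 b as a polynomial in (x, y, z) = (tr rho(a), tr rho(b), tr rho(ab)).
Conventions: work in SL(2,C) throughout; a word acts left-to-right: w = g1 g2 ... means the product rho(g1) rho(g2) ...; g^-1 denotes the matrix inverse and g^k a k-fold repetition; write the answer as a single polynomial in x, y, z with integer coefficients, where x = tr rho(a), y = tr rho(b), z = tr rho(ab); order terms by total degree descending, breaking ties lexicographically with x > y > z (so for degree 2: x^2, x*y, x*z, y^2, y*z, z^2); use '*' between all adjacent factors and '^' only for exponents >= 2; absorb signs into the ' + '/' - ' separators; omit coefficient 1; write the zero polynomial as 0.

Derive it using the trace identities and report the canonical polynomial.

x^2*y^2*z - x^3*y - x*y^3 - x*y*z^2 + y^2*z + 3*x*y - z

trace(a^2 b) = trace(a) trace(b a) - trace(b)  (reduce the a square) = x*z - y
reduce: trace(a^2) = trace(a) trace(a) - trace(1)  (reduce the a square) = x^2 - 2
trace(a^2 b^2) = trace(b) trace(a^2 b) - trace(a^2)  (reduce the b square) = x*y*z - x^2 - y^2 + 2
reduce: trace(b^2 a^2 b) = trace(b) trace(a^2 b^2) - trace(a^2 b)  (reduce the b square) = x*y^2*z - x^2*y - y^3 - x*z + 3*y
reduce: trace(a b a b) = trace(b a) trace(b a) - trace(1)  (split on b) = z^2 - 2
trace(b a b^2 a) = trace(b) trace(a b a b) - trace(a b a)  (reduce the b square) = y*z^2 - x*z - y
trace(a b^2) = trace(b) trace(a b) - trace(a)  (reduce the b square) = y*z - x
so trace(b a b^2) = trace(b) trace(a b^2) - trace(a b)  (reduce the b square) = y^2*z - x*y - z
trace(b^2 a^2 b a) = trace(a) trace(b a b^2 a) - trace(b a b^2)  (reduce the a square) = x*y*z^2 - x^2*z - y^2*z + z
trace(b a^2 b a^-1 b) = trace(b^2 a^2 b) trace(a) - trace(b^2 a^2 b a)  (eliminate a^-1) = x^2*y^2*z - x^3*y - x*y^3 - x*y*z^2 + y^2*z + 3*x*y - z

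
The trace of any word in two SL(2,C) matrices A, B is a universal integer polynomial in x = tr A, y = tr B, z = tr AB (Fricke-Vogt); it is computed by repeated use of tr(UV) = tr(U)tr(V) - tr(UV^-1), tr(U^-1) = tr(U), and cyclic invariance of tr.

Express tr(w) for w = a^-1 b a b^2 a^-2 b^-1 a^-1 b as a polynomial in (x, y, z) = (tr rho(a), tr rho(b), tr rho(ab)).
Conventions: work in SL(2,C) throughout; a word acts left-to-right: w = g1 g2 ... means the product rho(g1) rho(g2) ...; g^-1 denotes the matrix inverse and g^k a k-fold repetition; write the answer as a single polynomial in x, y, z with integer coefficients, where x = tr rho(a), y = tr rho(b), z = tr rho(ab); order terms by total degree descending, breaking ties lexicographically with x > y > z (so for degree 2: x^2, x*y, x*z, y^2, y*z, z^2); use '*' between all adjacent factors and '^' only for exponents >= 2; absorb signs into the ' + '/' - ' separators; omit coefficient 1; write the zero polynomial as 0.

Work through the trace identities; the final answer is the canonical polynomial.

trace(b a b) = trace(b) trace(a b) - trace(a) = y*z - x
next, trace(b a b^2) = trace(b) trace(b a b) - trace(b a) = y^2*z - x*y - z
trace(b^2 a b^2) = trace(b) trace(b a b^2) - trace(b a b) = y^3*z - x*y^2 - 2*y*z + x
next, trace(a b a b) = trace(b a) trace(b a) - trace(1) = z^2 - 2
next, trace(a b a) = trace(a) trace(b a) - trace(b) = x*z - y
trace(a b^2 a b) = trace(b) trace(a b a b) - trace(a b a) = y*z^2 - x*z - y
trace(a^2) = trace(a) trace(a) - trace(1) = x^2 - 2
and trace(a b^2 a) = trace(b) trace(a^2 b) - trace(a^2) = x*y*z - x^2 - y^2 + 2
next, trace(b^2 a b^2 a) = trace(b) trace(a b^2 a b) - trace(a b^2 a) = y^2*z^2 - 2*x*y*z + x^2 - 2
next, trace(b^2 a b^2 a^-1) = trace(b^2 a b^2) trace(a) - trace(b^2 a b^2 a) = x*y^3*z - x^2*y^2 - y^2*z^2 + 2
trace(a^-1 b^2 a b^2 a^-1) = trace(b^2 a b^2 a^-1) trace(a) - trace(b^2 a b^2) = x^2*y^3*z - x^3*y^2 - x*y^2*z^2 - y^3*z + x*y^2 + 2*y*z + x
trace(b^3 a b^2) = trace(b) trace(b^2 a b^2) - trace(b^2 a b) = y^4*z - x*y^3 - 3*y^2*z + 2*x*y + z
next, trace(a b^3 a b) = trace(b) trace(b a b a b) - trace(b a b a) = y^2*z^2 - x*y*z - y^2 - z^2 + 2
and trace(a b^3 a) = trace(b) trace(b a^2 b) - trace(b a^2) = x*y^2*z - x^2*y - y^3 - x*z + 3*y
trace(b^3 a b^2 a) = trace(b) trace(a b^3 a b) - trace(a b^3 a) = y^3*z^2 - 2*x*y^2*z + x^2*y - y*z^2 + x*z - y
trace(b^2 a b^2 a^-1 b) = trace(b^3 a b^2) trace(a) - trace(b^3 a b^2 a) = x*y^4*z - x^2*y^3 - y^3*z^2 - x*y^2*z + x^2*y + y*z^2 + y
next, trace(a b a b a b) = trace(a b) trace(a b a b) - trace(a^-1 b^-1) = z^3 - 3*z
and trace(a b a b a) = trace(a) trace(b a b a) - trace(b a b) = x*z^2 - y*z - x
trace(a b a b^2 a b) = trace(b) trace(a b a b a b) - trace(a b a b a) = y*z^3 - x*z^2 - 2*y*z + x
trace(a b a b^2 a) = trace(a) trace(b a b^2 a) - trace(b a b^2) = x*y*z^2 - x^2*z - y^2*z + z
next, trace(b a b^2 a b^2 a) = trace(b) trace(a b a b^2 a b) - trace(a b a b^2 a) = y^2*z^3 - 2*x*y*z^2 + x^2*z - y^2*z + x*y - z
next, trace(b^2 a b^2 a^-1 b a) = trace(b a b^2 a b^2) trace(a) - trace(b a b^2 a b^2 a) = x*y^3*z^2 - 2*x^2*y^2*z - y^2*z^3 + x^3*y + x*y*z^2 + y^2*z - 2*x*y + z
and trace(a^-1 b^2 a b^2 a^-1 b) = trace(b^2 a b^2 a^-1 b) trace(a) - trace(b^2 a b^2 a^-1 b a) = x^2*y^4*z - x^3*y^3 - 2*x*y^3*z^2 + x^2*y^2*z + y^2*z^3 - y^2*z + 3*x*y - z
next, trace(b a b^2 a^-1 b^-1 a^-1 b) = trace(a^-1 b^2 a b^2 a^-1) trace(b) - trace(a^-1 b^2 a b^2 a^-1 b) = x*y^3*z^2 - x^2*y^2*z - y^4*z - y^2*z^3 + x*y^3 + 3*y^2*z - 2*x*y + z
trace(a^-1 b a b a b) = trace(b a b a b) trace(a) - trace(b a b a b a) = x*y*z^2 - x^2*z - z^3 - x*y + 3*z
trace(a b a b a b a b) = trace(b a) trace(b a b a b a) - trace(b^-1 a^-1 b^-1 a^-1) = z^4 - 4*z^2 + 2
trace(a b a b a b a) = trace(a) trace(b a b a b a) - trace(b a b a b) = x*z^3 - y*z^2 - 2*x*z + y
trace(b a b a b^2 a b a) = trace(b) trace(a b a b a b a b) - trace(a b a b a b a) = y*z^4 - x*z^3 - 3*y*z^2 + 2*x*z + y
trace(a^-1 b a b a b^2 a b) = trace(b a b a b^2 a b) trace(a) - trace(b a b a b^2 a b a) = x*y^2*z^3 - 2*x^2*y*z^2 - y*z^4 + x^3*z - x*y^2*z + x*z^3 + x^2*y + 3*y*z^2 - 3*x*z - y
trace(b^-1 a^-1 b a b a b^2 a) = trace(a^-1 b a b a b^2 a) trace(b) - trace(a^-1 b a b a b^2 a b) = -x*y^2*z^3 + 2*x^2*y*z^2 + y^3*z^2 + y*z^4 - x^3*z - x*z^3 - x^2*y - y^3 - 4*y*z^2 + 3*x*z + 3*y
and trace(b a b^2 a^-1 b^-1 a^-1 b a) = trace(b^-1 a^-1 b a b a b^2) trace(a) - trace(b^-1 a^-1 b a b a b^2 a) = x*y^2*z^3 - x^2*y*z^2 - y^3*z^2 - y*z^4 + y^3 + 4*y*z^2 - 3*y
trace(a^-1 b^-1 a^-1 b a^-1 b a b^2) = trace(b a b^2 a^-1 b^-1 a^-1 b) trace(a) - trace(b a b^2 a^-1 b^-1 a^-1 b a) = x^2*y^3*z^2 - x^3*y^2*z - x*y^4*z - 2*x*y^2*z^3 + x^2*y^3 + x^2*y*z^2 + y^3*z^2 + y*z^4 + 3*x*y^2*z - 2*x^2*y - y^3 - 4*y*z^2 + x*z + 3*y
trace(b a^-1 b a b) = trace(b a b^2) trace(a) - trace(b a b^2 a) = x*y^2*z - x^2*y - y*z^2 + y
trace(a^-1 b a^-1 b a b) = trace(b a^-1 b a b) trace(a) - trace(b a^-1 b a b a) = x^2*y^2*z - x^3*y - 2*x*y*z^2 + x^2*z + z^3 + 2*x*y - 3*z
trace(a^-1 b a b^2 a^-2 b^-1 a^-1 b) = trace(a^-1 b^-1 a^-1 b a^-1 b a b^2) trace(a) - trace(a^-1 b^-1 a^-1 b a^-1 b a b^2 a) = x^3*y^3*z^2 - x^4*y^2*z - x^2*y^4*z - 2*x^2*y^2*z^3 + x^3*y^3 + x^3*y*z^2 + x*y^3*z^2 + x*y*z^4 + 2*x^2*y^2*z - x^3*y - x*y^3 - 2*x*y*z^2 - z^3 + x*y + 3*z

x^3*y^3*z^2 - x^4*y^2*z - x^2*y^4*z - 2*x^2*y^2*z^3 + x^3*y^3 + x^3*y*z^2 + x*y^3*z^2 + x*y*z^4 + 2*x^2*y^2*z - x^3*y - x*y^3 - 2*x*y*z^2 - z^3 + x*y + 3*z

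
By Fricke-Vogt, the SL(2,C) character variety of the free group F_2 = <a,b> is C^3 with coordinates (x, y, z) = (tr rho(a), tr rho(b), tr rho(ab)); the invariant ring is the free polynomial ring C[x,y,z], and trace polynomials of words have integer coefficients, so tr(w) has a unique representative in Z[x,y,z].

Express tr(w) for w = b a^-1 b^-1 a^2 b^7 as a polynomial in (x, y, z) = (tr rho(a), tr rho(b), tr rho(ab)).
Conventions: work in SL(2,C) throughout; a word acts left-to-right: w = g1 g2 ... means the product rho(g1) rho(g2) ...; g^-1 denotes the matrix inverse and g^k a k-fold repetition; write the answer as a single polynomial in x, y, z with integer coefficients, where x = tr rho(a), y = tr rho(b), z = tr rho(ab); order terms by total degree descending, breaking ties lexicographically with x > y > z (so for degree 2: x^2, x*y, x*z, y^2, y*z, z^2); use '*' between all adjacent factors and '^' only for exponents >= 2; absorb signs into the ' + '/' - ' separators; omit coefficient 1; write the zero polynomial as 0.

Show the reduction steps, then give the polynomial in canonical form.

-x^2*y^8*z + x^3*y^7 + x*y^9 + x*y^7*z^2 + 6*x^2*y^6*z - 6*x^3*y^5 - 10*x*y^7 - 6*x*y^5*z^2 - 10*x^2*y^4*z + y^6*z + 10*x^3*y^3 + 33*x*y^5 + 10*x*y^3*z^2 + 4*x^2*y^2*z - 5*y^4*z - 4*x^3*y - 40*x*y^3 - 4*x*y*z^2 + 6*y^2*z + 13*x*y - z

tr(a b^2) = tr(b)*tr(a b) - tr(a)   [square of b] = y*z - x
tr(b a b^2) = tr(b)*tr(a b^2) - tr(a b)   [square of b] = y^2*z - x*y - z
and tr(a b^4) = tr(b)*tr(b a b^2) - tr(b a b)   [square of b] = y^3*z - x*y^2 - 2*y*z + x
tr(b^5 a) = tr(b)*tr(a b^4) - tr(a b^3)   [square of b] = y^4*z - x*y^3 - 3*y^2*z + 2*x*y + z
tr(b^2) = tr(b)*tr(b) - tr(1)   [square of b] = y^2 - 2
tr(b^3) = tr(b)*tr(b^2) - tr(b)   [square of b] = y^3 - 3*y
tr(b^4) = tr(b)*tr(b^3) - tr(b^2)   [square of b] = y^4 - 4*y^2 + 2
next, tr(b^5) = tr(b)*tr(b^4) - tr(b^3)   [square of b] = y^5 - 5*y^3 + 5*y
next, tr(a^2 b^5) = tr(a)*tr(b^5 a) - tr(b^5)   [square of a] = x*y^4*z - x^2*y^3 - y^5 - 3*x*y^2*z + 2*x^2*y + 5*y^3 + x*z - 5*y
tr(a^2 b^4) = tr(a)*tr(b^4 a) - tr(b^4)   [square of a] = x*y^3*z - x^2*y^2 - y^4 - 2*x*y*z + x^2 + 4*y^2 - 2
tr(b^3 a^2 b^3) = tr(b)*tr(a^2 b^5) - tr(a^2 b^4)   [square of b] = x*y^5*z - x^2*y^4 - y^6 - 4*x*y^3*z + 3*x^2*y^2 + 6*y^4 + 3*x*y*z - x^2 - 9*y^2 + 2
tr(a^2 b^7) = tr(b)*tr(b^3 a^2 b^3) - tr(b^3 a^2 b^2)   [square of b] = x*y^6*z - x^2*y^5 - y^7 - 5*x*y^4*z + 4*x^2*y^3 + 7*y^5 + 6*x*y^2*z - 3*x^2*y - 14*y^3 - x*z + 7*y
tr(a^3 b^4) = tr(a)*tr(b^4 a^2) - tr(b^4 a)   [square of a] = x^2*y^3*z - x^3*y^2 - x*y^4 - 2*x^2*y*z - y^3*z + x^3 + 5*x*y^2 + 2*y*z - 3*x
tr(a^2 b^2) = tr(a)*tr(b^2 a) - tr(b^2)   [square of a] = x*y*z - x^2 - y^2 + 2
next, tr(a^2 b) = tr(a)*tr(b a) - tr(b)   [square of a] = x*z - y
and tr(a b^3 a) = tr(b)*tr(a^2 b^2) - tr(a^2 b)   [square of b] = x*y^2*z - x^2*y - y^3 - x*z + 3*y
tr(a^3 b^3) = tr(a)*tr(a b^3 a) - tr(a b^3)   [square of a] = x^2*y^2*z - x^3*y - x*y^3 - x^2*z - y^2*z + 4*x*y + z
tr(b a^3 b^4) = tr(b)*tr(a^3 b^4) - tr(a^3 b^3)   [square of b] = x^2*y^4*z - x^3*y^3 - x*y^5 - 3*x^2*y^2*z - y^4*z + 2*x^3*y + 6*x*y^3 + x^2*z + 3*y^2*z - 7*x*y - z
next, tr(b^5 a^3 b) = tr(b)*tr(b a^3 b^4) - tr(b a^3 b^3)   [square of b] = x^2*y^5*z - x^3*y^4 - x*y^6 - 4*x^2*y^3*z - y^5*z + 3*x^3*y^2 + 7*x*y^4 + 3*x^2*y*z + 4*y^3*z - x^3 - 12*x*y^2 - 3*y*z + 3*x
and tr(b^4 a^3 b^3) = tr(b)*tr(b^5 a^3 b) - tr(b^5 a^3)   [square of b] = x^2*y^6*z - x^3*y^5 - x*y^7 - 5*x^2*y^4*z - y^6*z + 4*x^3*y^3 + 8*x*y^5 + 6*x^2*y^2*z + 5*y^4*z - 3*x^3*y - 18*x*y^3 - x^2*z - 6*y^2*z + 10*x*y + z
tr(a^2 b^8 a) = tr(b)*tr(b^4 a^3 b^3) - tr(b^4 a^3 b^2)   [square of b] = x^2*y^7*z - x^3*y^6 - x*y^8 - 6*x^2*y^5*z - y^7*z + 5*x^3*y^4 + 9*x*y^6 + 10*x^2*y^3*z + 6*y^5*z - 6*x^3*y^2 - 25*x*y^4 - 4*x^2*y*z - 10*y^3*z + x^3 + 22*x*y^2 + 4*y*z - 3*x
tr(a b a b) = tr(a b)*tr(a b) - tr(1)   [split at a repeated a] = z^2 - 2
next, tr(b a b a b) = tr(b)*tr(a b a b) - tr(a b a)   [square of b] = y*z^2 - x*z - y
tr(b a b a b^2) = tr(b)*tr(b a b a b) - tr(b a b a)   [square of b] = y^2*z^2 - x*y*z - y^2 - z^2 + 2
tr(b^2 a b a b^2) = tr(b)*tr(b a b a b^2) - tr(b a b a b)   [square of b] = y^3*z^2 - x*y^2*z - y^3 - 2*y*z^2 + x*z + 3*y
tr(b^2 a b a b^3) = tr(b)*tr(b^2 a b a b^2) - tr(b^2 a b a b)   [square of b] = y^4*z^2 - x*y^3*z - y^4 - 3*y^2*z^2 + 2*x*y*z + 4*y^2 + z^2 - 2
and tr(b a b a b^5) = tr(b)*tr(b^2 a b a b^3) - tr(b^2 a b a b^2)   [square of b] = y^5*z^2 - x*y^4*z - y^5 - 4*y^3*z^2 + 3*x*y^2*z + 5*y^3 + 3*y*z^2 - x*z - 5*y
and tr(b^7 a b a) = tr(b)*tr(b a b a b^5) - tr(b a b a b^4)   [square of b] = y^6*z^2 - x*y^5*z - y^6 - 5*y^4*z^2 + 4*x*y^3*z + 6*y^4 + 6*y^2*z^2 - 3*x*y*z - 9*y^2 - z^2 + 2
tr(b^3 a b^3) = tr(b)*tr(a b^5) - tr(a b^4)   [square of b] = y^5*z - x*y^4 - 4*y^3*z + 3*x*y^2 + 3*y*z - x
tr(b a b^6) = tr(b)*tr(b^3 a b^3) - tr(b^3 a b^2)   [square of b] = y^6*z - x*y^5 - 5*y^4*z + 4*x*y^3 + 6*y^2*z - 3*x*y - z
tr(b^7 a b) = tr(b)*tr(b a b^6) - tr(b a b^5)   [square of b] = y^7*z - x*y^6 - 6*y^5*z + 5*x*y^4 + 10*y^3*z - 6*x*y^2 - 4*y*z + x
tr(b^4 a b a^2 b^3) = tr(a)*tr(b^7 a b a) - tr(b^7 a b)   [square of a] = x*y^6*z^2 - x^2*y^5*z - y^7*z - 5*x*y^4*z^2 + 4*x^2*y^3*z + 6*y^5*z + x*y^4 + 6*x*y^2*z^2 - 3*x^2*y*z - 10*y^3*z - 3*x*y^2 - x*z^2 + 4*y*z + x
next, tr(a b a^2 b^2) = tr(a)*tr(b^2 a b a) - tr(b^2 a b)   [square of a] = x*y*z^2 - x^2*z - y^2*z + z
and tr(a b a^2 b) = tr(a)*tr(b a b a) - tr(b a b)   [square of a] = x*z^2 - y*z - x
tr(a b a^2 b^3) = tr(b)*tr(a b a^2 b^2) - tr(a b a^2 b)   [square of b] = x*y^2*z^2 - x^2*y*z - y^3*z - x*z^2 + 2*y*z + x
and tr(b^3 a b a^2 b) = tr(b)*tr(a b a^2 b^3) - tr(a b a^2 b^2)   [square of b] = x*y^3*z^2 - x^2*y^2*z - y^4*z - 2*x*y*z^2 + x^2*z + 3*y^2*z + x*y - z
tr(b^4 a b a^2 b) = tr(b)*tr(b^3 a b a^2 b) - tr(b^3 a b a^2)   [square of b] = x*y^4*z^2 - x^2*y^3*z - y^5*z - 3*x*y^2*z^2 + 2*x^2*y*z + 4*y^3*z + x*y^2 + x*z^2 - 3*y*z - x
and tr(b^4 a b a^2 b^2) = tr(b)*tr(b^4 a b a^2 b) - tr(b^4 a b a^2)   [square of b] = x*y^5*z^2 - x^2*y^4*z - y^6*z - 4*x*y^3*z^2 + 3*x^2*y^2*z + 5*y^4*z + x*y^3 + 3*x*y*z^2 - x^2*z - 6*y^2*z - 2*x*y + z
and tr(a^2 b^8 a b) = tr(b)*tr(b^4 a b a^2 b^3) - tr(b^4 a b a^2 b^2)   [square of b] = x*y^7*z^2 - x^2*y^6*z - y^8*z - 6*x*y^5*z^2 + 5*x^2*y^4*z + 7*y^6*z + x*y^5 + 10*x*y^3*z^2 - 6*x^2*y^2*z - 15*y^4*z - 4*x*y^3 - 4*x*y*z^2 + x^2*z + 10*y^2*z + 3*x*y - z
tr(b^-1 a^2 b^8 a) = tr(a^2 b^8 a)*tr(b) - tr(a^2 b^8 a b)   [inverse elimination on b] = x^2*y^8*z - x^3*y^7 - x*y^9 - x*y^7*z^2 - 5*x^2*y^6*z + 5*x^3*y^5 + 9*x*y^7 + 6*x*y^5*z^2 + 5*x^2*y^4*z - y^6*z - 6*x^3*y^3 - 26*x*y^5 - 10*x*y^3*z^2 + 2*x^2*y^2*z + 5*y^4*z + x^3*y + 26*x*y^3 + 4*x*y*z^2 - x^2*z - 6*y^2*z - 6*x*y + z
tr(b a^-1 b^-1 a^2 b^7) = tr(b^-1 a^2 b^8)*tr(a) - tr(b^-1 a^2 b^8 a)   [inverse elimination on a] = -x^2*y^8*z + x^3*y^7 + x*y^9 + x*y^7*z^2 + 6*x^2*y^6*z - 6*x^3*y^5 - 10*x*y^7 - 6*x*y^5*z^2 - 10*x^2*y^4*z + y^6*z + 10*x^3*y^3 + 33*x*y^5 + 10*x*y^3*z^2 + 4*x^2*y^2*z - 5*y^4*z - 4*x^3*y - 40*x*y^3 - 4*x*y*z^2 + 6*y^2*z + 13*x*y - z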